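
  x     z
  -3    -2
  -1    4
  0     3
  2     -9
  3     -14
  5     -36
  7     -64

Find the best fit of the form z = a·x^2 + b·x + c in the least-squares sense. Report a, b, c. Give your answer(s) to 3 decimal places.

Forming AᵀA = [[3205, 475, 97]; [475, 97, 13]; [97, 13, 7]] and Aᵀz = [-4212, -686, -118]ᵀ gives AᵀA·[a, b, c]ᵀ = Aᵀz.
Row-reducing yields a = -9739/9457, b = -63554/28371, c = 911/579.

a = -1.030, b = -2.240, c = 1.573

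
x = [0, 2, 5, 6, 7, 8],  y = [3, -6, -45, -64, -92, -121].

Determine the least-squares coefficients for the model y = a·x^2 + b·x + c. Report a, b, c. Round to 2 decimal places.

Entries of AᵀA: Σx^2·x^2 = 8434, Σx^2·x = 1204, Σx^2 = 178, Σx·x = 178, Σx = 28, Σ1 = 6.
Moment sums: Σx^2·y = -15705, Σx·y = -2233, Σy = -325.
Inverting the 3×3 Gram matrix, [a, b, c]ᵀ = [-2935/1482, 721/1482, 44/19]ᵀ.

a = -1.98, b = 0.49, c = 2.32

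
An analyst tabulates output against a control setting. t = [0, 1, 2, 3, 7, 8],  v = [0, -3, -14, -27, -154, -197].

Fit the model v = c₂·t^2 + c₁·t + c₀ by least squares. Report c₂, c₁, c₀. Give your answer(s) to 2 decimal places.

c₂ = -3.04, c₁ = -0.48, c₀ = 0.21

Entries of AᵀA: Σt^2·t^2 = 6595, Σt^2·t = 891, Σt^2 = 127, Σt·t = 127, Σt = 21, Σ1 = 6.
Moment sums: Σt^2·v = -20456, Σt·v = -2766, Σv = -395.
Normal equations: [[6595, 891, 127]; [891, 127, 21]; [127, 21, 6]]·[c₂, c₁, c₀]ᵀ = [-20456, -2766, -395]ᵀ.
Solving the 3×3 system (Gaussian elimination) gives c₂ = -22019/7240, c₁ = -3459/7240, c₀ = 771/3620.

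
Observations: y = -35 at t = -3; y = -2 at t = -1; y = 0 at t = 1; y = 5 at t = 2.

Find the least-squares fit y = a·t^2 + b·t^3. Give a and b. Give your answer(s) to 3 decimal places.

XᵀX·[a, b]ᵀ = Xᵀy reads: 99·a + (-211)·b = -297;  (-211)·a + 795·b = 987.
(Σt^2·t^2 = 99, Σt^2·t^3 = -211, Σt^3·t^3 = 795, Σt^2·y = -297, Σt^3·y = 987.)
Δ = 99·795 − (-211)² = 34184.
a = ((-297)·795 − (-211)·987)/34184 = -13929/17092; b = (99·987 − (-211)·(-297))/34184 = 17523/17092.

a = -0.815, b = 1.025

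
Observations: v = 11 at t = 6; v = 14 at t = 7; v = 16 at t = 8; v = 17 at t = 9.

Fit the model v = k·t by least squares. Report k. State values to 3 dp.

Entries of XᵀX: Σt·t = 230.
Moment sums: Σt·v = 445.
Hence k = 445 / 230 ≈ 1.93478.

k = 1.935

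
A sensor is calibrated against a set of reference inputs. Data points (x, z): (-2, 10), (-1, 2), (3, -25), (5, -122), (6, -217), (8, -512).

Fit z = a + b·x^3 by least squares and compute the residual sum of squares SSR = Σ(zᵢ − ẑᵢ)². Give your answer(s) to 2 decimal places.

Entries of AᵀA: Σ1 = 6, Σx^3 = 871, Σx^3·x^3 = 325219.
Moment sums: Σz = -864, Σx^3·z = -325023.
So AᵀA·[a, b]ᵀ = Aᵀz: [[6, 871]; [871, 325219]]·[a, b]ᵀ = [-864, -325023]ᵀ.
det = 6·325219 − 871² = 1192673.
a = ((-864)·325219 − 871·(-325023))/1192673 = 2105817/1192673; b = (6·(-325023) − 871·(-864))/1192673 = -1197594/1192673.
Residuals: 240161/1192673, -918065/1192673, 412396/1192673, 2087327/1192673, -2235554/1192673, 413735/1192673; SSR = 8884584/1192673.

SSR = 7.45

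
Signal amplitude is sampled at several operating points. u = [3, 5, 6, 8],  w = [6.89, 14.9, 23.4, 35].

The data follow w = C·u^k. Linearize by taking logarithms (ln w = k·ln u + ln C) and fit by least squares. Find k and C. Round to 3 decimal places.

k = 1.684, C = 1.068

Linearized form: ln w = k·ln u + ln C. From the 4 transformed points,
Σln u = 6.5793, Σ(ln u)² = 11.3317, Σln w = 11.3395, Σln u·ln w = 19.5102.
Equations: 11.3317·k + 6.5793·ln C = 19.5102;  6.5793·k + 4·ln C = 11.3395.
Solving (det = 2.0403): k = 1.68360, ln C = 0.06567, so C = exp(0.06567) = 1.06787.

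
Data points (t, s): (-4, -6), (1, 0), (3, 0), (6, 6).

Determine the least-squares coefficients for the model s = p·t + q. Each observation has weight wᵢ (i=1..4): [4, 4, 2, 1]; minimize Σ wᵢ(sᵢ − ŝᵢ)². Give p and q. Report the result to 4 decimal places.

Setting ∂/∂p … = 0 gives: 122·p + 0·q = 132;  0·p + 11·q = -18.
Determinant 122·11 − 0² = 1342.
p = (132·11 − 0·(-18))/1342 = 66/61; q = (122·(-18) − 0·132)/1342 = -18/11.

p = 1.0820, q = -1.6364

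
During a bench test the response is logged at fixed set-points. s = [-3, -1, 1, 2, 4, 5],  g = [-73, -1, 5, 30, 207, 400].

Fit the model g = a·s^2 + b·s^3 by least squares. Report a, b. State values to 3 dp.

The normal equations are: 980·a + 3938·b = 12779;  3938·a + 20516·b = 65465.
Eliminating b: 20516·(row 1) − 3938·(row 2) gives 4597836·a = 20516·12779 − 3938·65465 = 4372794, so a = 728799/766306.
Then b = (65465 − 3938·(728799/766306))/20516 = 2305333/766306.

a = 0.951, b = 3.008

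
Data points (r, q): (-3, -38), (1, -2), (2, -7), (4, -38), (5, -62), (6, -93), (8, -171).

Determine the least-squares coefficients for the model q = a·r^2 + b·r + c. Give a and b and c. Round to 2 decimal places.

From the data, Σr^2·r^2 = 6371, Σr^2·r = 899, Σr^2 = 155, Σr·r = 155, Σr = 23, Σ1 = 7.
And Σr^2·q = -16822, Σr·q = -2290, Σq = -411.
Normal equations: [[6371, 899, 155]; [899, 155, 23]; [155, 23, 7]]·[a, b, c]ᵀ = [-16822, -2290, -411]ᵀ.
Row-reducing yields a = -144157/47572, b = 144567/47572, c = -38057/23786.

a = -3.03, b = 3.04, c = -1.60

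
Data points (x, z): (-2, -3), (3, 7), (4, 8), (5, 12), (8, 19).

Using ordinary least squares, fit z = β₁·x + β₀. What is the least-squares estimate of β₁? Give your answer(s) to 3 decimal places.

β₁ = 2.184

With design matrix M, MᵀM = [[118, 18]; [18, 5]] and Mᵀz = [271, 43]ᵀ.
Δ = 118·5 − 18² = 266.
β₁ = (271·5 − 18·43)/266 = 83/38; β₀ = (118·43 − 18·271)/266 = 14/19.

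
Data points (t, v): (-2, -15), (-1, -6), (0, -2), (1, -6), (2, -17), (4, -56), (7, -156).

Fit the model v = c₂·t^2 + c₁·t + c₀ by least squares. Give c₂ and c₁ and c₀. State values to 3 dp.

c₂ = -3.039, c₁ = -0.620, c₀ = -3.319

The normal equations are: 2691·c₂ + 407·c₁ + 75·c₀ = -8680;  407·c₂ + 75·c₁ + 11·c₀ = -1320;  75·c₂ + 11·c₁ + 7·c₀ = -258.
(Σt^2·t^2 = 2691, Σt^2·t = 407, Σt^2 = 75, Σt·t = 75, Σt = 11, Σ1 = 7, Σt^2·v = -8680, Σt·v = -1320, Σv = -258.)
Solving the 3×3 system (Gaussian elimination) gives c₂ = -67357/22162, c₁ = -13739/22162, c₀ = -5254/1583.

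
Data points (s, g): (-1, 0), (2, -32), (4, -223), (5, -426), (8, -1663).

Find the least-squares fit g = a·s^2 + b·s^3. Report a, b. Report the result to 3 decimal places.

a = -2.034, b = -2.994

Setting ∂/∂a … = 0 gives: 4994·a + 36948·b = -120778;  36948·a + 281930·b = -919234.
(Σs^2·s^2 = 4994, Σs^2·s^3 = 36948, Σs^3·s^3 = 281930, Σs^2·g = -120778, Σs^3·g = -919234.)
Determinant 4994·281930 − 36948² = 42803716.
a = ((-120778)·281930 − 36948·(-919234))/42803716 = -21770927/10700929; b = (4994·(-919234) − 36948·(-120778))/42803716 = -32037263/10700929.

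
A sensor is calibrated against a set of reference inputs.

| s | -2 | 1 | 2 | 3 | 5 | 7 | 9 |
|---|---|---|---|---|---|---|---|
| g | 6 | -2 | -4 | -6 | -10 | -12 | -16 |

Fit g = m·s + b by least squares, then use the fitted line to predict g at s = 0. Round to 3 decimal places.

ĝ = 0.577

Normal-equation sums: Σs·s = 173, Σs = 25, Σ1 = 7.
For Aᵀg: Σs·g = -318, Σg = -44.
Eliminating b: 7·(row 1) − 25·(row 2) gives 586·m = 7·(-318) − 25·(-44) = -1126, so m = -563/293.
Then b = ((-44) − 25·(-563/293))/7 = 169/293.
At s = 0: ĝ = (-563/293)·(0) + (169/293)·(1) = 169/293.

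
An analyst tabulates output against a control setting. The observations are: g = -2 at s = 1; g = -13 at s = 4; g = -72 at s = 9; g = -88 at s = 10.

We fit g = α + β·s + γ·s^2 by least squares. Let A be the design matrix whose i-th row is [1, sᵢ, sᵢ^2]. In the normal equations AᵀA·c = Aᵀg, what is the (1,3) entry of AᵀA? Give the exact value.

198

Row 1 ↔ basis 1, column 3 ↔ basis s^2, so (AᵀA)_{1,3} = Σᵢ s^2 = (1)·(1) + (1)·(16) + (1)·(81) + (1)·(100) = 198.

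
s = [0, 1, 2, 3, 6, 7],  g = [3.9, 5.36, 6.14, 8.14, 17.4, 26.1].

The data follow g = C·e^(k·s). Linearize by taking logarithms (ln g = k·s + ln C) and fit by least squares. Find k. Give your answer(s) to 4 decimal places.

k = 0.2622

Taking logs, ln g = k·s + ln C, so regress ln g on s.
XᵀX = [[99.0000, 19.0000]; [19.0000, 6]], rhs = [51.5714, 13.0700]ᵀ  (here Σs = 19.0000, Σ(s)² = 99.0000, Σln g = 13.0700, Σs·ln g = 51.5714).
Slope k = (n·Σs·ln g − Σs·Σln g)/(n·Σ(s)² − (Σs)²) = (6·51.5714 − 19.0000·13.0700)/233.0000 = 0.26223; ln C = (Σln g − k·Σs)/n = 1.34794.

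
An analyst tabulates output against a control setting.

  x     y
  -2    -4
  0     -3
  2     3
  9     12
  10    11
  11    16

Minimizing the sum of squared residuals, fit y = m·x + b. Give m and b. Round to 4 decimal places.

m = 1.4563, b = -1.4479

From the data, Σx·x = 310, Σx = 30, Σ1 = 6.
Right-hand side: Σx·y = 408, Σy = 35.
AᵀA·[m, b]ᵀ = Aᵀy becomes [[310, 30]; [30, 6]]·[m, b]ᵀ = [408, 35]ᵀ.
Eliminating b: 6·(row 1) − 30·(row 2) gives 960·m = 6·408 − 30·35 = 1398, so m = 233/160.
Then b = (35 − 30·(233/160))/6 = -139/96.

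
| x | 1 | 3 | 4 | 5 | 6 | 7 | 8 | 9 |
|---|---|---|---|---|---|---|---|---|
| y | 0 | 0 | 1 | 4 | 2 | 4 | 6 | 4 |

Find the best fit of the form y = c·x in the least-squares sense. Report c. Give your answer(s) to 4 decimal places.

c = 0.5267

From the data, Σx·x = 281.
Right-hand side: Σx·y = 148.
So MᵀM·[c]ᵀ = Mᵀy: [[281]]·[c]ᵀ = [148]ᵀ.
Hence c = 148 / 281 ≈ 0.52669.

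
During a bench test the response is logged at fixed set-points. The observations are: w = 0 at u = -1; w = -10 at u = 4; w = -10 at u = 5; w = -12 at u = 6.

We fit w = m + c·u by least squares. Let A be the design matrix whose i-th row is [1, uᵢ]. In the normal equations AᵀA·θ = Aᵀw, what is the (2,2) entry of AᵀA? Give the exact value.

Row 2 ↔ basis u, column 2 ↔ basis u, so (AᵀA)_{2,2} = Σᵢ (u)·(u) = (-1)·(-1) + (4)·(4) + (5)·(5) + (6)·(6) = 78.

78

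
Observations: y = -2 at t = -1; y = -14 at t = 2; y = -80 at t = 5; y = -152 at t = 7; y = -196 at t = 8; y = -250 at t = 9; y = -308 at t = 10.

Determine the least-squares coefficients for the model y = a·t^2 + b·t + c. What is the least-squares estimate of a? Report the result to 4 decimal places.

From the data, Σt^2·t^2 = 23700, Σt^2·t = 2716, Σt^2 = 324, Σt·t = 324, Σt = 40, Σ1 = 7.
Moment sums: Σt^2·y = -73100, Σt·y = -8388, Σy = -1002.
So MᵀM·[a, b, c]ᵀ = Mᵀy: [[23700, 2716, 324]; [2716, 324, 40]; [324, 40, 7]]·[a, b, c]ᵀ = [-73100, -8388, -1002]ᵀ.
Row-reducing yields a = -54311/18172, b = -14915/18172, c = -535/4543.

a = -2.9887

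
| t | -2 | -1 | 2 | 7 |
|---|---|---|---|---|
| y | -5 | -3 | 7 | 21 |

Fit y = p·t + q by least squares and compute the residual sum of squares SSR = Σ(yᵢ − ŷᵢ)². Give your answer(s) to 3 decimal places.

SSR = 0.816

Normal-equation sums: Σt·t = 58, Σt = 6, Σ1 = 4.
Moment sums: Σt·y = 174, Σy = 20.
Normal equations: [[58, 6]; [6, 4]]·[p, q]ᵀ = [174, 20]ᵀ.
Δ = 58·4 − 6² = 196.
p = (174·4 − 6·20)/196 = 144/49; q = (58·20 − 6·174)/196 = 29/49.
Residuals: 2/7, -32/49, 26/49, -8/49; SSR = 40/49.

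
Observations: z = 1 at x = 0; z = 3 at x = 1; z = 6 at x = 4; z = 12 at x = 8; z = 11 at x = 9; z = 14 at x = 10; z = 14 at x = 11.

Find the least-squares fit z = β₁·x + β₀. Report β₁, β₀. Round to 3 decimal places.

β₁ = 1.189, β₀ = 1.412

The normal system MᵀM·[β₁, β₀]ᵀ = Mᵀz is [[383, 43]; [43, 7]]·[β₁, β₀]ᵀ = [516, 61]ᵀ.
Eliminating β₀: 7·(row 1) − 43·(row 2) gives 832·β₁ = 7·516 − 43·61 = 989, so β₁ = 989/832.
Then β₀ = (61 − 43·(989/832))/7 = 1175/832.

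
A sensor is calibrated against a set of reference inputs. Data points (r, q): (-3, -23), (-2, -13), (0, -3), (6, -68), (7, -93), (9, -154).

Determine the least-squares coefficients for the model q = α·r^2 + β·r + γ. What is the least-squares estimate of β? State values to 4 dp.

Setting ∂/∂α … = 0 gives: 10355·α + 1253·β + 179·γ = -19738;  1253·α + 179·β + 17·γ = -2350;  179·α + 17·β + 6·γ = -354.
Inverting the 3×3 Gram matrix, [α, β, γ]ᵀ = [-3267/1664, 7461/8320, -6173/2080]ᵀ.

β = 0.8968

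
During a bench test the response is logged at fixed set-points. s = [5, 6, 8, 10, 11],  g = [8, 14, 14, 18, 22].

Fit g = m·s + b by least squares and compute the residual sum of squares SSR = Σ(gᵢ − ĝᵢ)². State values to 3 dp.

The normal system XᵀX·[m, b]ᵀ = Xᵀg is [[346, 40]; [40, 5]]·[m, b]ᵀ = [658, 76]ᵀ.
Δ = 346·5 − 40² = 130.
m = (658·5 − 40·76)/130 = 25/13; b = (346·76 − 40·658)/130 = -12/65.
Residuals: -93/65, 172/65, -6/5, -68/65, 67/65; SSR = 822/65.

SSR = 12.646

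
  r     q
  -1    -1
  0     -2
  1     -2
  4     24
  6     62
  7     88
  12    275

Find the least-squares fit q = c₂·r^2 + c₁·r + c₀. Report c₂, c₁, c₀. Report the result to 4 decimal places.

c₂ = 2.0375, c₁ = -1.2744, c₀ = -3.1869

Normal-equation sums: Σr^2·r^2 = 24691, Σr^2·r = 2351, Σr^2 = 247, Σr·r = 247, Σr = 29, Σ1 = 7.
And Σr^2·q = 46525, Σr·q = 4383, Σq = 444.
MᵀM·[c₂, c₁, c₀]ᵀ = Mᵀq becomes [[24691, 2351, 247]; [2351, 247, 29]; [247, 29, 7]]·[c₂, c₁, c₀]ᵀ = [46525, 4383, 444]ᵀ.
Row-reducing yields c₂ = 627013/307734, c₁ = -392179/307734, c₀ = -490366/153867.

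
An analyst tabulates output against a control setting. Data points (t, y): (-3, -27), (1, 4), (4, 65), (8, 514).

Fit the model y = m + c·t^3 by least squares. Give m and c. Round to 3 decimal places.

Sums needed: Σ1 = 4, Σt^3 = 550, Σt^3·t^3 = 266970.
Moment sums: Σy = 556, Σt^3·y = 268061.
So AᵀA·[m, c]ᵀ = Aᵀy: [[4, 550]; [550, 266970]]·[m, c]ᵀ = [556, 268061]ᵀ.
Δ = 4·266970 − 550² = 765380.
m = (556·266970 − 550·268061)/765380 = 1301/994; c = (4·268061 − 550·556)/765380 = 27373/27335.

m = 1.309, c = 1.001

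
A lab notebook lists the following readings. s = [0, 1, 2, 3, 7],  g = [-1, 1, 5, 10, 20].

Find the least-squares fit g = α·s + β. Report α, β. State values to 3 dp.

Setting ∂/∂α … = 0 gives: 63·α + 13·β = 181;  13·α + 5·β = 35.
(Σs·s = 63, Σs = 13, Σ1 = 5, Σs·g = 181, Σg = 35.)
Δ = 63·5 − 13² = 146.
α = (181·5 − 13·35)/146 = 225/73; β = (63·35 − 13·181)/146 = -74/73.

α = 3.082, β = -1.014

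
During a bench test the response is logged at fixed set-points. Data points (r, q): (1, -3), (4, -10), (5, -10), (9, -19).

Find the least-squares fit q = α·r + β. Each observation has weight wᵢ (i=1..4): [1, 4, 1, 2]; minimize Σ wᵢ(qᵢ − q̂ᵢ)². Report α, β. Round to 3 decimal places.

α = -1.923, β = -1.760

Normal-equation sums: Σwᵢ·r·r = 252, Σwᵢ·r = 40, Σwᵢ·1 = 8.
Moment sums: Σwᵢ·r·q = -555, Σwᵢ·q = -91.
det = 252·8 − 40² = 416.
α = ((-555)·8 − 40·(-91))/416 = -25/13; β = (252·(-91) − 40·(-555))/416 = -183/104.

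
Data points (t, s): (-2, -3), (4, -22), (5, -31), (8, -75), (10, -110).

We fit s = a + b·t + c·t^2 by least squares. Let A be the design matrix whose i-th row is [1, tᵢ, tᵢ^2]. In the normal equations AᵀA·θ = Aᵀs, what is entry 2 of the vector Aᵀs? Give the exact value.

Entry 2 ↔ basis t, so (Aᵀs)_{2} = Σᵢ (t)·sᵢ = (-2)·(-3) + (4)·(-22) + (5)·(-31) + (8)·(-75) + (10)·(-110) = -1937.

-1937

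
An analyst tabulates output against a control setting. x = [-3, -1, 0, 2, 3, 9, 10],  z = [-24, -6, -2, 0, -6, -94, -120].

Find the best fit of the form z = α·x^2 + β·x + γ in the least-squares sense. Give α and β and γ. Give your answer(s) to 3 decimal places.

α = -1.497, β = 3.134, γ = -1.327

Normal-equation sums: Σx^2·x^2 = 16740, Σx^2·x = 1736, Σx^2 = 204, Σx·x = 204, Σx = 20, Σ1 = 7.
Right-hand side: Σx^2·z = -19890, Σx·z = -1986, Σz = -252.
MᵀM·[α, β, γ]ᵀ = Mᵀz becomes [[16740, 1736, 204]; [1736, 204, 20]; [204, 20, 7]]·[α, β, γ]ᵀ = [-19890, -1986, -252]ᵀ.
Solving the 3×3 system (Gaussian elimination) gives α = -334767/223618, β = 700911/223618, γ = -148392/111809.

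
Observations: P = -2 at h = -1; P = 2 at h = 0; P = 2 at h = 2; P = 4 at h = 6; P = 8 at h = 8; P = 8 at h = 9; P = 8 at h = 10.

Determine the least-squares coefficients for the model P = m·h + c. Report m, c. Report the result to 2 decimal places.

m = 0.83, c = 0.26

Entries of MᵀM: Σh·h = 286, Σh = 34, Σ1 = 7.
For MᵀP: Σh·P = 246, ΣP = 30.
Normal equations: [[286, 34]; [34, 7]]·[m, c]ᵀ = [246, 30]ᵀ.
det = 286·7 − 34² = 846.
m = (246·7 − 34·30)/846 = 39/47; c = (286·30 − 34·246)/846 = 12/47.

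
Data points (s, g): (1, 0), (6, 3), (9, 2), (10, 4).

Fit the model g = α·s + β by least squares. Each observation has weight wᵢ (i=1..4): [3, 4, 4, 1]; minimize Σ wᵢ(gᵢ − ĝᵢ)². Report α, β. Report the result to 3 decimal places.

α = 0.299, β = 0.179

With design matrix M, MᵀWM = [[571, 73]; [73, 12]] and MᵀWg = [184, 24]ᵀ.
Eliminating β: 12·(row 1) − 73·(row 2) gives 1523·α = 12·184 − 73·24 = 456, so α = 456/1523.
Then β = (24 − 73·(456/1523))/12 = 272/1523.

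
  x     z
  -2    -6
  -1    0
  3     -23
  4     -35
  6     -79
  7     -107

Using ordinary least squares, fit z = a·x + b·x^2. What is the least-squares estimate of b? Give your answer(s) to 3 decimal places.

The normal equations are: 115·a + 641·b = -1420;  641·a + 4051·b = -8878.
(Σx·x = 115, Σx·x^2 = 641, Σx^2·x^2 = 4051, Σx·z = -1420, Σx^2·z = -8878.)
Determinant 115·4051 − 641² = 54984.
a = ((-1420)·4051 − 641·(-8878))/54984 = -30811/27492; b = (115·(-8878) − 641·(-1420))/54984 = -55375/27492.

b = -2.014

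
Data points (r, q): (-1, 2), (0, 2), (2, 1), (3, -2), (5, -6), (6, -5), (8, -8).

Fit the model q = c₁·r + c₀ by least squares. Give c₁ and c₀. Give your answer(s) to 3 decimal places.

c₁ = -1.221, c₀ = 1.725

Sums needed: Σr·r = 139, Σr = 23, Σ1 = 7.
Right-hand side: Σr·q = -130, Σq = -16.
So MᵀM·[c₁, c₀]ᵀ = Mᵀq: [[139, 23]; [23, 7]]·[c₁, c₀]ᵀ = [-130, -16]ᵀ.
det = 139·7 − 23² = 444.
c₁ = ((-130)·7 − 23·(-16))/444 = -271/222; c₀ = (139·(-16) − 23·(-130))/444 = 383/222.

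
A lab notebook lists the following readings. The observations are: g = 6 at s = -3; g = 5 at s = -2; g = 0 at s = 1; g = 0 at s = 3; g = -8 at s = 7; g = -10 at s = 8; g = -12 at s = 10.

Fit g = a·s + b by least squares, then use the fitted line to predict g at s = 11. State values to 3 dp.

With design matrix A, AᵀA = [[236, 24]; [24, 7]] and Aᵀg = [-284, -19]ᵀ.
Δ = 236·7 − 24² = 1076.
a = ((-284)·7 − 24·(-19))/1076 = -383/269; b = (236·(-19) − 24·(-284))/1076 = 583/269.
At s = 11: ĝ = (-383/269)·(11) + (583/269)·(1) = -3630/269.

ĝ = -13.494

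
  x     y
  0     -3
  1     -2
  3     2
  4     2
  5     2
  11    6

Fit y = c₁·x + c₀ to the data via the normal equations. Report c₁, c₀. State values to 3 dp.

Compute the Gram sums: Σx·x = 172, Σx = 24, Σ1 = 6.
Moment sums: Σx·y = 88, Σy = 7.
Normal equations: [[172, 24]; [24, 6]]·[c₁, c₀]ᵀ = [88, 7]ᵀ.
Determinant 172·6 − 24² = 456.
c₁ = (88·6 − 24·7)/456 = 15/19; c₀ = (172·7 − 24·88)/456 = -227/114.

c₁ = 0.789, c₀ = -1.991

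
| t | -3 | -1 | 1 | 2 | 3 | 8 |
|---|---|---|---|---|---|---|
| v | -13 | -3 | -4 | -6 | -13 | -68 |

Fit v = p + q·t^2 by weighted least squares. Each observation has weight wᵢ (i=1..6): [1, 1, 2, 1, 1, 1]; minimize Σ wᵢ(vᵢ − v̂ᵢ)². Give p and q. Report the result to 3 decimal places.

p = -2.883, q = -1.020

Compute the Gram sums: Σwᵢ·1 = 7, Σwᵢ·t^2 = 89, Σwᵢ·t^2·t^2 = 4277.
For MᵀWv: Σwᵢ·v = -111, Σwᵢ·t^2·v = -4621.
So MᵀWM·[p, q]ᵀ = MᵀWv: [[7, 89]; [89, 4277]]·[p, q]ᵀ = [-111, -4621]ᵀ.
Δ = 7·4277 − 89² = 22018.
p = ((-111)·4277 − 89·(-4621))/22018 = -31739/11009; q = (7·(-4621) − 89·(-111))/22018 = -11234/11009.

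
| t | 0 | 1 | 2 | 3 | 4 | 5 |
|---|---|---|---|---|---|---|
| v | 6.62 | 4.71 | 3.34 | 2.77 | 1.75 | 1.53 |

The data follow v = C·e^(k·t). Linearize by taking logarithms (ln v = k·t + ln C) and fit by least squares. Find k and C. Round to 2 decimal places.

k = -0.30, C = 6.40

Linearized form: ln v = k·t + ln C. From the 6 transformed points,
Over the data: Σt = 15.0000, Σ(t)² = 55.0000, Σln v = 6.6495, Σt·ln v = 11.3830.
Normal system: [[55.0000, 15.0000]; [15.0000, 6]]·[k, ln C]ᵀ = [11.3830, 6.6495]ᵀ.
Δ = 55.0000·6 − (15.0000)² = 105.0000; k = (11.3830·6 − 15.0000·6.6495)/105.0000 = -0.29947, ln C = (55.0000·6.6495 − 15.0000·11.3830)/105.0000 = 1.85692, so C = exp(1.85692) = 6.40401.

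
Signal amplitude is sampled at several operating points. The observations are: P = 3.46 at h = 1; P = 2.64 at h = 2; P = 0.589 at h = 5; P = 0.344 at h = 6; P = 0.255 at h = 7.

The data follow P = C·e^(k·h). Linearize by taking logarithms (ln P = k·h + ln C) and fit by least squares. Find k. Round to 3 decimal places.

With ln Pᵢ as the transformed response and hᵢ as the regressor:
Σh = 21.0000, Σ(h)² = 115.0000, Σln P = -0.7509, Σh·ln P = -15.4319.
Normal system: [[115.0000, 21.0000]; [21.0000, 5]]·[k, ln C]ᵀ = [-15.4319, -0.7509]ᵀ.
Δ = 115.0000·5 − (21.0000)² = 134.0000; k = (-15.4319·5 − 21.0000·-0.7509)/134.0000 = -0.45814, ln C = (115.0000·-0.7509 − 21.0000·-15.4319)/134.0000 = 1.77402.

k = -0.458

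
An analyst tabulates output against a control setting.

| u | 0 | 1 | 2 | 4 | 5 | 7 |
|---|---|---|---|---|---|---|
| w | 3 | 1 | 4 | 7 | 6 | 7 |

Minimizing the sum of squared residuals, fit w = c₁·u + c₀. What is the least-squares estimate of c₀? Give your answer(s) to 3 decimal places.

With design matrix X, XᵀX = [[95, 19]; [19, 6]] and Xᵀw = [116, 28]ᵀ.
det = 95·6 − 19² = 209.
c₁ = (116·6 − 19·28)/209 = 164/209; c₀ = (95·28 − 19·116)/209 = 24/11.

c₀ = 2.182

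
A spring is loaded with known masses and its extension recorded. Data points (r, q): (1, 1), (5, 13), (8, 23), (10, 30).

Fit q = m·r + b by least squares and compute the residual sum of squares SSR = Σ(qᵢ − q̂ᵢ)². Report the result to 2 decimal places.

Setting ∂/∂m … = 0 gives: 190·m + 24·b = 550;  24·m + 4·b = 67.
(Σr·r = 190, Σr = 24, Σ1 = 4, Σr·q = 550, Σq = 67.)
Determinant 190·4 − 24² = 184.
m = (550·4 − 24·67)/184 = 74/23; b = (190·67 − 24·550)/184 = -235/92.
Residuals: 31/92, -49/92, -17/92, 35/92; SSR = 53/92.

SSR = 0.58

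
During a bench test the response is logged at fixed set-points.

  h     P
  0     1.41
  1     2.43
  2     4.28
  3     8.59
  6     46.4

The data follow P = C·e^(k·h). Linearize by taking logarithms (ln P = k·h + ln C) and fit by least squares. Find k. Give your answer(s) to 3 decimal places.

k = 0.588

Let Y = ln P. Fitting Y = k·h + ln C by least squares:
XᵀX = [[50.0000, 12.0000]; [12.0000, 5]], rhs = [33.2714, 8.6733]ᵀ  (here Σh = 12.0000, Σ(h)² = 50.0000, Σln P = 8.6733, Σh·ln P = 33.2714).
Slope k = (n·Σh·ln P − Σh·Σln P)/(n·Σ(h)² − (Σh)²) = (5·33.2714 − 12.0000·8.6733)/106.0000 = 0.58752; ln C = (Σln P − k·Σh)/n = 0.32462.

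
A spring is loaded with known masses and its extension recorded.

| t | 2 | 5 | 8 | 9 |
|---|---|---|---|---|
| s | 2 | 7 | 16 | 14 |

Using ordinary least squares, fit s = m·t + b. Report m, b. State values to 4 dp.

Sums needed: Σt·t = 174, Σt = 24, Σ1 = 4.
For Xᵀs: Σt·s = 293, Σs = 39.
Eliminating b: 4·(row 1) − 24·(row 2) gives 120·m = 4·293 − 24·39 = 236, so m = 59/30.
Then b = (39 − 24·(59/30))/4 = -41/20.

m = 1.9667, b = -2.0500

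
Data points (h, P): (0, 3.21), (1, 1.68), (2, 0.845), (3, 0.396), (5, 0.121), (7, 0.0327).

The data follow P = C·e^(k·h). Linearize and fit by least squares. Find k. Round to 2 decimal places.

With ln Pᵢ as the transformed response and hᵢ as the regressor:
Σh = 18.0000, Σ(h)² = 88.0000, Σln P = -4.9420, Σh·ln P = -37.0996.
Equations: 88.0000·k + 18.0000·ln C = -37.0996;  18.0000·k + 6·ln C = -4.9420.
Slope k = (n·Σh·ln P − Σh·Σln P)/(n·Σ(h)² − (Σh)²) = (6·-37.0996 − 18.0000·-4.9420)/204.0000 = -0.65510; ln C = (Σln P − k·Σh)/n = 1.14163.

k = -0.66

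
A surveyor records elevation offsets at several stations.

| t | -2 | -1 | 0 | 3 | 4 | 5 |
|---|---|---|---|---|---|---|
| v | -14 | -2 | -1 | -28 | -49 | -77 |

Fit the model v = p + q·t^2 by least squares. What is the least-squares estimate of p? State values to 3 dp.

From the data, Σ1 = 6, Σt^2 = 55, Σt^2·t^2 = 979.
Moment sums: Σv = -171, Σt^2·v = -3019.
Normal equations: [[6, 55]; [55, 979]]·[p, q]ᵀ = [-171, -3019]ᵀ.
Determinant 6·979 − 55² = 2849.
p = ((-171)·979 − 55·(-3019))/2849 = -124/259; q = (6·(-3019) − 55·(-171))/2849 = -8709/2849.

p = -0.479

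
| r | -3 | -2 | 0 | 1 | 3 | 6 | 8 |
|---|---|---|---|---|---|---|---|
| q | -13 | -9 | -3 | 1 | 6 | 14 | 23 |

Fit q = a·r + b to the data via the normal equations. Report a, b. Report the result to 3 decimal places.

a = 3.123, b = -3.085

Normal-equation sums: Σr·r = 123, Σr = 13, Σ1 = 7.
For Xᵀq: Σr·q = 344, Σq = 19.
Δ = 123·7 − 13² = 692.
a = (344·7 − 13·19)/692 = 2161/692; b = (123·19 − 13·344)/692 = -2135/692.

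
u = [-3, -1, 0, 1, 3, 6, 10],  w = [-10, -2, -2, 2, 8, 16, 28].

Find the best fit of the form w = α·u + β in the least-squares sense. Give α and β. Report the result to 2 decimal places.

α = 2.87, β = -0.84

With design matrix X, XᵀX = [[156, 16]; [16, 7]] and Xᵀw = [434, 40]ᵀ.
Determinant 156·7 − 16² = 836.
α = (434·7 − 16·40)/836 = 109/38; β = (156·40 − 16·434)/836 = -16/19.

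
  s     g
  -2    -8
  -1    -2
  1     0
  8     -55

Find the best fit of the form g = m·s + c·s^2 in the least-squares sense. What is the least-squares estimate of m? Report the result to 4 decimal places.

m = 1.6225

Setting ∂/∂m … = 0 gives: 70·m + 504·c = -422;  504·m + 4114·c = -3554.
(Σs·s = 70, Σs·s^2 = 504, Σs^2·s^2 = 4114, Σs·g = -422, Σs^2·g = -3554.)
Eliminating c: 4114·(row 1) − 504·(row 2) gives 33964·m = 4114·(-422) − 504·(-3554) = 55108, so m = 13777/8491.
Then c = ((-3554) − 504·(13777/8491))/4114 = -1289/1213.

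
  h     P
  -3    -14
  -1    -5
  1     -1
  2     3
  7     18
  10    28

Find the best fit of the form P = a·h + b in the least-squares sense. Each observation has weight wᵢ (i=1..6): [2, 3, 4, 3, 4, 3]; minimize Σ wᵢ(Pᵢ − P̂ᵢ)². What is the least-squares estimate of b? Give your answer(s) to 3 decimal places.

Entries of MᵀWM: Σwᵢ·h·h = 533, Σwᵢ·h = 59, Σwᵢ·1 = 19.
Right-hand side: Σwᵢ·h·P = 1457, Σwᵢ·P = 118.
Normal equations: [[533, 59]; [59, 19]]·[a, b]ᵀ = [1457, 118]ᵀ.
Eliminating b: 19·(row 1) − 59·(row 2) gives 6646·a = 19·1457 − 59·118 = 20721, so a = 20721/6646.
Then b = (118 − 59·(20721/6646))/19 = -23069/6646.

b = -3.471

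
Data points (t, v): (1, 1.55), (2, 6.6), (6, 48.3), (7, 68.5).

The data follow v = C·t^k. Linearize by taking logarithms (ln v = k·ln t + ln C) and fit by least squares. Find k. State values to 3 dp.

k = 1.918

Linearized form: ln v = k·ln t + ln C. From the 4 transformed points,
Over the data: Σln t = 4.4308, Σ(ln t)² = 7.4774, Σln v = 10.4296, Σln t·ln v = 16.4805.
Normal system: [[7.4774, 4.4308]; [4.4308, 4]]·[k, ln C]ᵀ = [16.4805, 10.4296]ᵀ.
Solving (det = 10.2775): k = 1.91780, ln C = 0.48304.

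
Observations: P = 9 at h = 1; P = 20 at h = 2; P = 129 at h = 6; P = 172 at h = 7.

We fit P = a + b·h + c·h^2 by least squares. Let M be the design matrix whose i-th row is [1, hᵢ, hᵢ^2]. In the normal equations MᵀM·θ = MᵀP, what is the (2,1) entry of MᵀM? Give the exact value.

16

Row 2 ↔ basis h, column 1 ↔ basis 1, so (MᵀM)_{2,1} = Σᵢ h = (1)·(1) + (2)·(1) + (6)·(1) + (7)·(1) = 16.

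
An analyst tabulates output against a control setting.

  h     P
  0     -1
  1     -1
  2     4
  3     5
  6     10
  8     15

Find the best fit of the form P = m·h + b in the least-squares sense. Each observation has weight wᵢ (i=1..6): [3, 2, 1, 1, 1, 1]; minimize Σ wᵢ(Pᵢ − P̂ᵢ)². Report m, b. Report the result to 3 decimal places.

From the data, Σwᵢ·h·h = 115, Σwᵢ·h = 21, Σwᵢ·1 = 9.
Moment sums: Σwᵢ·h·P = 201, Σwᵢ·P = 29.
Eliminating b: 9·(row 1) − 21·(row 2) gives 594·m = 9·201 − 21·29 = 1200, so m = 200/99.
Then b = (29 − 21·(200/99))/9 = -443/297.

m = 2.020, b = -1.492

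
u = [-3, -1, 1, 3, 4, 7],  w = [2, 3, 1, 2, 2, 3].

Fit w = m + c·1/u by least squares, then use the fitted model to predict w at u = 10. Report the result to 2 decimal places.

ŵ = 2.14

Compute the Gram sums: Σ1 = 6, Σ1/u = 11/28, Σ1/u·1/u = 16265/7056.
Right-hand side: Σw = 13, Σ1/u·w = -15/14.
XᵀX·[m, c]ᵀ = Xᵀw becomes [[6, 11/28]; [11/28, 16265/7056]]·[m, c]ᵀ = [13, -15/14]ᵀ.
Eliminating c: (16265/7056)·(row 1) − (11/28)·(row 2) gives (32167/2352)·m = (16265/7056)·13 − (11/28)·(-15/14) = 214415/7056, so m = 11285/5079.
Then c = ((-15/14) − (11/28)·(11285/5079))/(16265/7056) = -1428/1693.
At u = 10: ŵ = (11285/5079)·(1) + (-1428/1693)·(1/10) = 54283/25395.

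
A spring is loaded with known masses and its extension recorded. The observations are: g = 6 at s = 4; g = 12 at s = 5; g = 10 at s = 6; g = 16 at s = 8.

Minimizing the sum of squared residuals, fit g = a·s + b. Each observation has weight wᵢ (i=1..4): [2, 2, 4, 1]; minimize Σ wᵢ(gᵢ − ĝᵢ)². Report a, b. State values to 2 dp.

With design matrix X, XᵀWX = [[290, 50]; [50, 9]] and XᵀWg = [536, 92]ᵀ.
Δ = 290·9 − 50² = 110.
a = (536·9 − 50·92)/110 = 112/55; b = (290·92 − 50·536)/110 = -12/11.

a = 2.04, b = -1.09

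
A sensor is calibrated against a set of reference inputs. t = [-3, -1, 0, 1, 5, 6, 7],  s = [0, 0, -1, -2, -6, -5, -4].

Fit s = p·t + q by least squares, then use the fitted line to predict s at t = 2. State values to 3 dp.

With design matrix A, AᵀA = [[121, 15]; [15, 7]] and Aᵀs = [-90, -18]ᵀ.
Eliminating q: 7·(row 1) − 15·(row 2) gives 622·p = 7·(-90) − 15·(-18) = -360, so p = -180/311.
Then q = ((-18) − 15·(-180/311))/7 = -414/311.
At t = 2: ŝ = (-180/311)·(2) + (-414/311)·(1) = -774/311.

ŝ = -2.489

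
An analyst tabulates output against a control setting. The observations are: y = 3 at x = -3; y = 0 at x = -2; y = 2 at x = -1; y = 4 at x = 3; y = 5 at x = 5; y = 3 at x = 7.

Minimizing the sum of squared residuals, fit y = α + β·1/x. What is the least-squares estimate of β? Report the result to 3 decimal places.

β = 2.322

Setting ∂/∂α … = 0 gives: 6·α + (-81/70)·β = 17;  (-81/70)·α + (67589/44100)·β = -5/21.
Eliminating β: (67589/44100)·(row 1) − (-81/70)·(row 2) gives (23099/2940)·α = (67589/44100)·17 − (-81/70)·(-5/21) = 162409/6300, so α = 1136863/346485.
Then β = ((-5/21) − (-81/70)·(1136863/346485))/(67589/44100) = 53634/23099.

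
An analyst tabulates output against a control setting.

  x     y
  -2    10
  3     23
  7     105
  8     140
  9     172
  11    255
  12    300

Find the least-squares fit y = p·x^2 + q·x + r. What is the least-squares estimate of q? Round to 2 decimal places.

q = 0.73

The normal equations are: 48532·p + 4662·q + 472·r = 102339;  4662·p + 472·q + 48·r = 9857;  472·p + 48·q + 7·r = 1005.
Row-reducing yields p = 830469/413798, q = 303613/413798, r = 665157/206899.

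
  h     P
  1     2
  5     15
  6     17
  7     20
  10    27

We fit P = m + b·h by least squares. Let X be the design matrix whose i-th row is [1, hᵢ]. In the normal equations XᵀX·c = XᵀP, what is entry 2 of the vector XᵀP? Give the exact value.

589

Entry 2 ↔ basis h, so (XᵀP)_{2} = Σᵢ (h)·Pᵢ = (1)·(2) + (5)·(15) + (6)·(17) + (7)·(20) + (10)·(27) = 589.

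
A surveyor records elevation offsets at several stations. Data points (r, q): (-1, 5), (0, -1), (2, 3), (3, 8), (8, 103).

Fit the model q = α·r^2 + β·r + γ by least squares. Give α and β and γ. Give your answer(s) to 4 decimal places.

Setting ∂/∂α … = 0 gives: 4194·α + 546·β + 78·γ = 6681;  546·α + 78·β + 12·γ = 849;  78·α + 12·β + 5·γ = 118.
(Σr^2·r^2 = 4194, Σr^2·r = 546, Σr^2 = 78, Σr·r = 78, Σr = 12, Σ1 = 5, Σr^2·q = 6681, Σr·q = 849, Σq = 118.)
Row-reducing yields α = 697/352, β = -1035/352, γ = -41/176.

α = 1.9801, β = -2.9403, γ = -0.2330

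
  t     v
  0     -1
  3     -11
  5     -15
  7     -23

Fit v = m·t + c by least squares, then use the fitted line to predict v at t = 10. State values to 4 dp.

Entries of XᵀX: Σt·t = 83, Σt = 15, Σ1 = 4.
Moment sums: Σt·v = -269, Σv = -50.
XᵀX·[m, c]ᵀ = Xᵀv becomes [[83, 15]; [15, 4]]·[m, c]ᵀ = [-269, -50]ᵀ.
Determinant 83·4 − 15² = 107.
m = ((-269)·4 − 15·(-50))/107 = -326/107; c = (83·(-50) − 15·(-269))/107 = -115/107.
At t = 10: v̂ = (-326/107)·(10) + (-115/107)·(1) = -3375/107.

v̂ = -31.5421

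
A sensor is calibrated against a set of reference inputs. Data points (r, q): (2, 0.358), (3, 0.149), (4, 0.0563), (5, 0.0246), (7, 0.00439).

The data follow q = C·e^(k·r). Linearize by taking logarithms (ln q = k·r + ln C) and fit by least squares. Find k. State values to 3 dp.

k = -0.881

Taking logs, ln q = k·r + ln C, so regress ln q on r.
Over the data: Σr = 21.0000, Σ(r)² = 103.0000, Σln q = -14.9415, Σr·ln q = -75.7981.
Normal system: [[103.0000, 21.0000]; [21.0000, 5]]·[k, ln C]ᵀ = [-75.7981, -14.9415]ᵀ.
Δ = 103.0000·5 − (21.0000)² = 74.0000; k = (-75.7981·5 − 21.0000·-14.9415)/74.0000 = -0.88133, ln C = (103.0000·-14.9415 − 21.0000·-75.7981)/74.0000 = 0.71329.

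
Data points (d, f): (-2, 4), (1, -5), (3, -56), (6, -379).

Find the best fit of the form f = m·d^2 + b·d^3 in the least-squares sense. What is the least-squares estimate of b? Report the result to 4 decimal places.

With design matrix A, AᵀA = [[1394, 7988]; [7988, 47450]] and Aᵀf = [-14137, -83413]ᵀ.
Eliminating b: 47450·(row 1) − 7988·(row 2) gives 2337156·m = 47450·(-14137) − 7988·(-83413) = -4497606, so m = -249867/129842.
Then b = ((-83413) − 7988·(-249867/129842))/47450 = -186187/129842.

b = -1.4340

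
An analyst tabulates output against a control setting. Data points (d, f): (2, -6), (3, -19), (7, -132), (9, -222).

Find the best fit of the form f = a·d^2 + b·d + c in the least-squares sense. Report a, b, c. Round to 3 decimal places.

a = -2.857, b = 0.503, c = 4.739

Compute the Gram sums: Σd^2·d^2 = 9059, Σd^2·d = 1107, Σd^2 = 143, Σd·d = 143, Σd = 21, Σ1 = 4.
And Σd^2·f = -24645, Σd·f = -2991, Σf = -379.
Normal equations: [[9059, 1107, 143]; [1107, 143, 21]; [143, 21, 4]]·[a, b, c]ᵀ = [-24645, -2991, -379]ᵀ.
Row-reducing yields a = -13381/4684, b = 2355/4684, c = 11099/2342.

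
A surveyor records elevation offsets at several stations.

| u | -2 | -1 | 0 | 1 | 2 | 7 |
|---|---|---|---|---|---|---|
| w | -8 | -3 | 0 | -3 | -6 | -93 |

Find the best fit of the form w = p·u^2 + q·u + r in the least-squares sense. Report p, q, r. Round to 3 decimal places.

The normal system XᵀX·[p, q, r]ᵀ = Xᵀw is [[2435, 343, 59]; [343, 59, 7]; [59, 7, 6]]·[p, q, r]ᵀ = [-4619, -647, -113]ᵀ.
Inverting the 3×3 Gram matrix, [p, q, r]ᵀ = [-5561/2868, 4637/14340, -172/1195]ᵀ.

p = -1.939, q = 0.323, r = -0.144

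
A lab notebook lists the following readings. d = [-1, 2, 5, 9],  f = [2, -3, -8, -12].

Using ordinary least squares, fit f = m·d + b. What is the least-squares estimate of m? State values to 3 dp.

Forming AᵀA = [[111, 15]; [15, 4]] and Aᵀf = [-156, -21]ᵀ gives AᵀA·[m, b]ᵀ = Aᵀf.
Determinant 111·4 − 15² = 219.
m = ((-156)·4 − 15·(-21))/219 = -103/73; b = (111·(-21) − 15·(-156))/219 = 3/73.

m = -1.411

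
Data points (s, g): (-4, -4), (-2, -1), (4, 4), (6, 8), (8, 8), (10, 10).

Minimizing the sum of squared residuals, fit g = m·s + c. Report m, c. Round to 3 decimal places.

m = 0.994, c = 0.524

Forming XᵀX = [[236, 22]; [22, 6]] and Xᵀg = [246, 25]ᵀ gives XᵀX·[m, c]ᵀ = Xᵀg.
Δ = 236·6 − 22² = 932.
m = (246·6 − 22·25)/932 = 463/466; c = (236·25 − 22·246)/932 = 122/233.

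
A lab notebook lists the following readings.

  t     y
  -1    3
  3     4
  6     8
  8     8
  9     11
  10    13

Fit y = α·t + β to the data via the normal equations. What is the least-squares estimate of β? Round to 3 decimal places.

β = 2.739

Compute the Gram sums: Σt·t = 291, Σt = 35, Σ1 = 6.
And Σt·y = 350, Σy = 47.
AᵀA·[α, β]ᵀ = Aᵀy becomes [[291, 35]; [35, 6]]·[α, β]ᵀ = [350, 47]ᵀ.
Eliminating β: 6·(row 1) − 35·(row 2) gives 521·α = 6·350 − 35·47 = 455, so α = 455/521.
Then β = (47 − 35·(455/521))/6 = 1427/521.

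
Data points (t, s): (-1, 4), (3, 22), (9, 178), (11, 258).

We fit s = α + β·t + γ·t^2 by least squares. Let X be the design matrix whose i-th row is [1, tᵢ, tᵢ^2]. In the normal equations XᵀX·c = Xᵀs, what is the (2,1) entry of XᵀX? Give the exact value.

Row 2 ↔ basis t, column 1 ↔ basis 1, so (XᵀX)_{2,1} = Σᵢ t = (-1)·(1) + (3)·(1) + (9)·(1) + (11)·(1) = 22.

22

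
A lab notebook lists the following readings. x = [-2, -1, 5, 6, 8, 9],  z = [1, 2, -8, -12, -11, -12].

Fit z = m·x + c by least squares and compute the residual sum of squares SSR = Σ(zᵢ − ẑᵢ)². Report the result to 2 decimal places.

SSR = 13.63

Entries of MᵀM: Σx·x = 211, Σx = 25, Σ1 = 6.
For Mᵀz: Σx·z = -312, Σz = -40.
MᵀM·[m, c]ᵀ = Mᵀz becomes [[211, 25]; [25, 6]]·[m, c]ᵀ = [-312, -40]ᵀ.
Eliminating c: 6·(row 1) − 25·(row 2) gives 641·m = 6·(-312) − 25·(-40) = -872, so m = -872/641.
Then c = ((-40) − 25·(-872/641))/6 = -640/641.
Residuals: -463/641, 1050/641, -128/641, -1820/641, 565/641, 796/641; SSR = 8734/641.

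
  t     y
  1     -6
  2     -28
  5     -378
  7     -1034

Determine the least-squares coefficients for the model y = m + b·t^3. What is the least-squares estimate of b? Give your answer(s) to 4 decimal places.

b = -3.0044

Normal-equation sums: Σ1 = 4, Σt^3 = 477, Σt^3·t^3 = 133339.
Right-hand side: Σy = -1446, Σt^3·y = -402142.
MᵀM·[m, b]ᵀ = Mᵀy becomes [[4, 477]; [477, 133339]]·[m, b]ᵀ = [-1446, -402142]ᵀ.
Eliminating b: 133339·(row 1) − 477·(row 2) gives 305827·m = 133339·(-1446) − 477·(-402142) = -986460, so m = -986460/305827.
Then b = ((-402142) − 477·(-986460/305827))/133339 = -918826/305827.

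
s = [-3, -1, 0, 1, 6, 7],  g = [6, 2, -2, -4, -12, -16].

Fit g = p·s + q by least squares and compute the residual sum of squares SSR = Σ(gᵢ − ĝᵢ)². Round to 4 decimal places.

With design matrix X, XᵀX = [[96, 10]; [10, 6]] and Xᵀg = [-208, -26]ᵀ.
Δ = 96·6 − 10² = 476.
p = ((-208)·6 − 10·(-26))/476 = -247/119; q = (96·(-26) − 10·(-208))/476 = -104/119.
Residuals: 11/17, 95/119, -134/119, -125/119, 158/119, -71/119; SSR = 660/119.

SSR = 5.5462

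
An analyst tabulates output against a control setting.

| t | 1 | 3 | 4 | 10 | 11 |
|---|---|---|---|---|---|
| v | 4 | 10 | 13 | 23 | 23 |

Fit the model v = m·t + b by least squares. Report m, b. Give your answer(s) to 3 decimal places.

m = 1.848, b = 3.883

From the data, Σt·t = 247, Σt = 29, Σ1 = 5.
And Σt·v = 569, Σv = 73.
AᵀA·[m, b]ᵀ = Aᵀv becomes [[247, 29]; [29, 5]]·[m, b]ᵀ = [569, 73]ᵀ.
det = 247·5 − 29² = 394.
m = (569·5 − 29·73)/394 = 364/197; b = (247·73 − 29·569)/394 = 765/197.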